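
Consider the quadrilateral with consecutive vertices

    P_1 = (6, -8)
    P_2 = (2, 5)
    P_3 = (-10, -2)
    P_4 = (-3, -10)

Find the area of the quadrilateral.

135

Apply the surveyor's formula: 2A = Σ (x_i·y_{i+1} − x_{i+1}·y_i), indices taken mod 4.
P_1→P_2: (6)(5) − (2)(-8) = 46
P_2→P_3: (2)(-2) − (-10)(5) = 46
P_3→P_4: (-10)(-10) − (-3)(-2) = 94
P_4→P_1: (-3)(-8) − (6)(-10) = 84
Σ = 270
Area = |Σ|/2 = 135.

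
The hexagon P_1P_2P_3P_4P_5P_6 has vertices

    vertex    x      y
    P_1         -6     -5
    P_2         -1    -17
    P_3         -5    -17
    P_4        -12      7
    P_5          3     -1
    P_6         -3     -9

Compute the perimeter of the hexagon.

74

|P_1P_2| = √((5)² + (-12)²) = √169 = 13
|P_2P_3| = √((-4)² + (0)²) = √16 = 4
|P_3P_4| = √((-7)² + (24)²) = √625 = 25
|P_4P_5| = √((15)² + (-8)²) = √289 = 17
|P_5P_6| = √((-6)² + (-8)²) = √100 = 10
|P_6P_1| = √((-3)² + (4)²) = √25 = 5
Perimeter = 13 + 4 + 25 + 17 + 10 + 5 = 74.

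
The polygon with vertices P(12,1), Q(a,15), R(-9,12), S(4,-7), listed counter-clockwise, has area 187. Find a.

-4

Write out the shoelace sum; only the two edges meeting at Q involve a:
2·Area = [(12·15 − a·1) + (a·12 − (-9)·15)] + 103
       = 11·a + 418 = 374
⇒ a = -4.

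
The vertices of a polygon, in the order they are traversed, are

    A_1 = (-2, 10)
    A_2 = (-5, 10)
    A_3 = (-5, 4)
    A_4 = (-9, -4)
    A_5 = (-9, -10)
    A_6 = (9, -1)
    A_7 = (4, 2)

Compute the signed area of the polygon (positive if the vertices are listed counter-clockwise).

Apply the shoelace formula: 2A = Σ (x_i·y_{i+1} − x_{i+1}·y_i), indices taken mod 7.
Σ = (30) + (30) + (56) + (54) + (99) + (22) + (44) = 335
Signed area = Σ/2 = 167.5 (positive ⇒ counter-clockwise traversal).

167.5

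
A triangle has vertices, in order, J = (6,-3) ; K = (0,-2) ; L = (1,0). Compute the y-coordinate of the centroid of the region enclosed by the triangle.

Apply the surveyor's formula. First the cross-terms c_i = x_i·y_{i+1} − x_{i+1}·y_i:
  -12, 2, -3  ⇒  2A = -13, A = -6.5.
Then Σ (y_i + y_{i+1})·c_i = 65, so ȳ = 65 / (6·(-6.5)) = -5/3.

-5/3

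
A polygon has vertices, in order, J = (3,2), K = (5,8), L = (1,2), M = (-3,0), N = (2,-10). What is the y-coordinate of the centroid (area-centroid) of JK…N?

-200/129

Apply Gauss's area formula. First the cross-terms c_i = x_i·y_{i+1} − x_{i+1}·y_i:
  14, 2, 6, 30, 34  ⇒  2A = 86, A = 43.
Then Σ (y_i + y_{i+1})·c_i = -400, so ȳ = -400 / (6·43) = -200/129.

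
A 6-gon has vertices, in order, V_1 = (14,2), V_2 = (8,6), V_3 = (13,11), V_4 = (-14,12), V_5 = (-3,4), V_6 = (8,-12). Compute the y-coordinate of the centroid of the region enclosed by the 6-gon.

471/139

Apply the surveyor's formula. First the cross-terms c_i = x_i·y_{i+1} − x_{i+1}·y_i:
  68, 10, 310, -20, 4, 184  ⇒  2A = 556, A = 278.
Then Σ (y_i + y_{i+1})·c_i = 5652, so ȳ = 5652 / (6·278) = 471/139.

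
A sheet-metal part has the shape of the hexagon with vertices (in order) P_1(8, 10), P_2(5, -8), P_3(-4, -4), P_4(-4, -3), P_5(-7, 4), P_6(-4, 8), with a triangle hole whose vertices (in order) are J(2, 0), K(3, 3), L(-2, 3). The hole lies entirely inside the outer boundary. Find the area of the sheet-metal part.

168

Outer boundary:
Apply the shoelace formula: 2A = Σ (x_i·y_{i+1} − x_{i+1}·y_i), indices taken mod 6.
P_1→P_2: (8)(-8) − (5)(10) = -114
P_2→P_3: (5)(-4) − (-4)(-8) = -52
P_3→P_4: (-4)(-3) − (-4)(-4) = -4
P_4→P_5: (-4)(4) − (-7)(-3) = -37
P_5→P_6: (-7)(8) − (-4)(4) = -40
P_6→P_1: (-4)(10) − (8)(8) = -104
Σ = -351
Area = |Σ|/2 = 175.5.
Hole:
Apply the shoelace formula: 2A = Σ (x_i·y_{i+1} − x_{i+1}·y_i), indices taken mod 3.
Σ = (6) + (15) + (-6) = 15
Area = |Σ|/2 = 7.5.
Net area = 175.5 − 7.5 = 168.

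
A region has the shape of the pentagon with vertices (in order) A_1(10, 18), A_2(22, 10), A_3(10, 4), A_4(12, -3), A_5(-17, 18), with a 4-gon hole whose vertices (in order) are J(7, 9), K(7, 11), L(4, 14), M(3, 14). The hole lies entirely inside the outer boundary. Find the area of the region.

348

Outer boundary:
A_1→A_2: (10)(10) − (22)(18) = -296
A_2→A_3: (22)(4) − (10)(10) = -12
A_3→A_4: (10)(-3) − (12)(4) = -78
A_4→A_5: (12)(18) − (-17)(-3) = 165
A_5→A_1: (-17)(18) − (10)(18) = -486
Σ = -707
Area = |Σ|/2 = 353.5.
Hole:
Apply Gauss's area formula: 2A = Σ (x_i·y_{i+1} − x_{i+1}·y_i), indices taken mod 4.
Σ = (14) + (54) + (14) + (-71) = 11
Area = |Σ|/2 = 5.5.
Net area = 353.5 − 5.5 = 348.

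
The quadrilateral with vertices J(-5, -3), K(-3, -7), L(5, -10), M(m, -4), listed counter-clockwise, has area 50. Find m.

7

The doubled signed area Σ (x_i y_{i+1} − x_{i+1} y_i) is linear in m.
With m=0 it equals 51; the coefficient of m is 7 (from the two edges through M).
So 7·m + 51 = 2·50 = 100 ⇒ m = 7.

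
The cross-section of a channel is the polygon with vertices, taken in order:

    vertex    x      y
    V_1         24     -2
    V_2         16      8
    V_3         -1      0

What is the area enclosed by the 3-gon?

Apply Gauss's area formula: 2A = Σ (x_i·y_{i+1} − x_{i+1}·y_i), indices taken mod 3.
Σ = (224) + (8) + (2) = 234
Area = |Σ|/2 = 117.

117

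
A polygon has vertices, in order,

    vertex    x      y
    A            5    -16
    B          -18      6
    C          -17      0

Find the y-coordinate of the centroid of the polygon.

Apply Gauss's area formula. First the cross-terms c_i = x_i·y_{i+1} − x_{i+1}·y_i:
  -258, 102, 272  ⇒  2A = 116, A = 58.
Then Σ (y_i + y_{i+1})·c_i = -1160, so ȳ = -1160 / (6·58) = -10/3.

-10/3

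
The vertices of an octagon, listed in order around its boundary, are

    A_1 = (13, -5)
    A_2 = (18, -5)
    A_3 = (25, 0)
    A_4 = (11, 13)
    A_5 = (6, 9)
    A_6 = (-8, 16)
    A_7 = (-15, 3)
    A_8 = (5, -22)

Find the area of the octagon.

728

Apply the shoelace (surveyor's) formula: 2A = Σ (x_i·y_{i+1} − x_{i+1}·y_i), indices taken mod 8.
Σ = (25) + (125) + (325) + (21) + (168) + (216) + (315) + (261) = 1456
Area = |Σ|/2 = 728.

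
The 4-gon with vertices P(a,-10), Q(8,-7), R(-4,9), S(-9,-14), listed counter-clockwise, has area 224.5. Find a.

Write out the shoelace sum; only the two edges meeting at P involve a:
2·Area = [((-9)·(-10) − a·(-14)) + (a·(-7) − 8·(-10))] + 181
       = 7·a + 351 = 449
⇒ a = 14.

14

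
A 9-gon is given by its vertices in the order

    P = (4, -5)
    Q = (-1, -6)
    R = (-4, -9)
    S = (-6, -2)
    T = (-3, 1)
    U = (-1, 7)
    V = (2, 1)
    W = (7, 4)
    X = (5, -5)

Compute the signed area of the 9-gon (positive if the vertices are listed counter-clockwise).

-98

Apply the shoelace formula: 2A = Σ (x_i·y_{i+1} − x_{i+1}·y_i), indices taken mod 9.
Cross-terms: -29, -15, -46, -12, -20, -15, 1, -55, -5  ⇒  Σ = -196
Signed area = Σ/2 = -98 (negative ⇒ clockwise traversal).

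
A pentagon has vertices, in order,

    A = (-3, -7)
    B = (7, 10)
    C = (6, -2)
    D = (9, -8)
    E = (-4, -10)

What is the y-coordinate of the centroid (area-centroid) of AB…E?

Apply the shoelace (surveyor's) formula. First the cross-terms c_i = x_i·y_{i+1} − x_{i+1}·y_i:
  19, -74, -30, -122, -2  ⇒  2A = -209, A = -104.5.
Then Σ (y_i + y_{i+1})·c_i = 1995, so ȳ = 1995 / (6·(-104.5)) = -35/11.

-35/11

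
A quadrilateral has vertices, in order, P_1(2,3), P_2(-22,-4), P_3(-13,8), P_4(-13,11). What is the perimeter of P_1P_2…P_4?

60

|P_1P_2| = √((-24)² + (-7)²) = √625 = 25
|P_2P_3| = √((9)² + (12)²) = √225 = 15
|P_3P_4| = √((0)² + (3)²) = √9 = 3
|P_4P_1| = √((15)² + (-8)²) = √289 = 17
Perimeter = 25 + 15 + 3 + 17 = 60.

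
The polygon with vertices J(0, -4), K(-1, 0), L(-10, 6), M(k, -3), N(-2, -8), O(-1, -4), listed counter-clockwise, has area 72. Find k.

-9

Write out the shoelace sum; only the two edges meeting at M involve k:
2·Area = [((-10)·(-3) − k·6) + (k·(-8) − (-2)·(-3))] + -6
       = -14·k + 18 = 144
⇒ k = -9.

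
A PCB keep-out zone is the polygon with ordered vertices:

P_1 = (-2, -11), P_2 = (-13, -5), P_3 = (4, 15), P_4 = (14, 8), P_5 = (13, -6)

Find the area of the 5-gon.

414.5

Apply the shoelace formula: 2A = Σ (x_i·y_{i+1} − x_{i+1}·y_i), indices taken mod 5.
P_1→P_2: (-2)(-5) − (-13)(-11) = -133
P_2→P_3: (-13)(15) − (4)(-5) = -175
P_3→P_4: (4)(8) − (14)(15) = -178
P_4→P_5: (14)(-6) − (13)(8) = -188
P_5→P_1: (13)(-11) − (-2)(-6) = -155
Σ = -829
Area = |Σ|/2 = 414.5.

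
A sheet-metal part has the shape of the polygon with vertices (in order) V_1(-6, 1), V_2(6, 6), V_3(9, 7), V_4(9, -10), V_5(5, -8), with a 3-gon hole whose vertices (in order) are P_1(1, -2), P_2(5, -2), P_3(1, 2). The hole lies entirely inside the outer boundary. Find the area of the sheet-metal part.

128

Outer boundary:
Apply the shoelace (surveyor's) formula: 2A = Σ (x_i·y_{i+1} − x_{i+1}·y_i), indices taken mod 5.
Cross-terms: -42, -12, -153, -22, -43  ⇒  Σ = -272
Area = |Σ|/2 = 136.
Hole:
Apply the surveyor's formula: 2A = Σ (x_i·y_{i+1} − x_{i+1}·y_i), indices taken mod 3.
Σ = (8) + (12) + (-4) = 16
Area = |Σ|/2 = 8.
Net area = 136 − 8 = 128.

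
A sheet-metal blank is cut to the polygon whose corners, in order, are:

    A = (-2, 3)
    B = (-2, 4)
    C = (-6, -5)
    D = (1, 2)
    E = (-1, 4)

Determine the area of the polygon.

18

Apply the surveyor's formula: 2A = Σ (x_i·y_{i+1} − x_{i+1}·y_i), indices taken mod 5.
Cross-terms: -2, 34, -7, 6, 5  ⇒  Σ = 36
Area = |Σ|/2 = 18.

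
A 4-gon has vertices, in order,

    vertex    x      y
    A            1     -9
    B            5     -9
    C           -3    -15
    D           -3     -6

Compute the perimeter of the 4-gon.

|AB| = √((4)² + (0)²) = √16 = 4
|BC| = √((-8)² + (-6)²) = √100 = 10
|CD| = √((0)² + (9)²) = √81 = 9
|DA| = √((4)² + (-3)²) = √25 = 5
Perimeter = 4 + 10 + 9 + 5 = 28.

28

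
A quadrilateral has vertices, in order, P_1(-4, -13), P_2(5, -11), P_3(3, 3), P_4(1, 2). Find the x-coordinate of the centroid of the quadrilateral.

Apply Gauss's area formula. First the cross-terms c_i = x_i·y_{i+1} − x_{i+1}·y_i:
  109, 48, 3, -5  ⇒  2A = 155, A = 77.5.
Then Σ (x_i + x_{i+1})·c_i = 520, so x̄ = 520 / (6·77.5) = 104/93.

104/93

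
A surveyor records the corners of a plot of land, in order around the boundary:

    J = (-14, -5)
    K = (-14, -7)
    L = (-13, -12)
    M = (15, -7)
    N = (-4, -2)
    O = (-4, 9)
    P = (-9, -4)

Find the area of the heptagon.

180

Σ = (28) + (77) + (271) + (-58) + (-44) + (97) + (-11) = 360
Area = |Σ|/2 = 180.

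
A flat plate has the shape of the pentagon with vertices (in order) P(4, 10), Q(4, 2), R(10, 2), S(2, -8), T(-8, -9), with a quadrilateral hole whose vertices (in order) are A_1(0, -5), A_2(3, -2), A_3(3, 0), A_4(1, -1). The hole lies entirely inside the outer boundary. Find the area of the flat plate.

120.5

Outer boundary:
P→Q: (4)(2) − (4)(10) = -32
Q→R: (4)(2) − (10)(2) = -12
R→S: (10)(-8) − (2)(2) = -84
S→T: (2)(-9) − (-8)(-8) = -82
T→P: (-8)(10) − (4)(-9) = -44
Σ = -254
Area = |Σ|/2 = 127.
Hole:
Apply the surveyor's formula: 2A = Σ (x_i·y_{i+1} − x_{i+1}·y_i), indices taken mod 4.
A_1→A_2: (0)(-2) − (3)(-5) = 15
A_2→A_3: (3)(0) − (3)(-2) = 6
A_3→A_4: (3)(-1) − (1)(0) = -3
A_4→A_1: (1)(-5) − (0)(-1) = -5
Σ = 13
Area = |Σ|/2 = 6.5.
Net area = 127 − 6.5 = 120.5.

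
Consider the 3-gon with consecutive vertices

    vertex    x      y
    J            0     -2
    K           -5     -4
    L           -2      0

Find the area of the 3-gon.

Apply the shoelace (surveyor's) formula: 2A = Σ (x_i·y_{i+1} − x_{i+1}·y_i), indices taken mod 3.
Σ = (-10) + (-8) + (4) = -14
Area = |Σ|/2 = 7.

7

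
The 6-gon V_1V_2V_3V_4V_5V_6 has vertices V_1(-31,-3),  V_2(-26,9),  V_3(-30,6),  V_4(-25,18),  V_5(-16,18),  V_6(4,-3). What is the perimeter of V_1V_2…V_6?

104

|V_1V_2| = √((5)² + (12)²) = √169 = 13
|V_2V_3| = √((-4)² + (-3)²) = √25 = 5
|V_3V_4| = √((5)² + (12)²) = √169 = 13
|V_4V_5| = √((9)² + (0)²) = √81 = 9
|V_5V_6| = √((20)² + (-21)²) = √841 = 29
|V_6V_1| = √((-35)² + (0)²) = √1225 = 35
Perimeter = 13 + 5 + 13 + 9 + 29 + 35 = 104.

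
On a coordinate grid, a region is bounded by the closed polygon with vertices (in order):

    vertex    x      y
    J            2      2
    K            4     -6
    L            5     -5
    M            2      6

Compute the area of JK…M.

11

Apply the shoelace formula: 2A = Σ (x_i·y_{i+1} − x_{i+1}·y_i), indices taken mod 4.
J→K: (2)(-6) − (4)(2) = -20
K→L: (4)(-5) − (5)(-6) = 10
L→M: (5)(6) − (2)(-5) = 40
M→J: (2)(2) − (2)(6) = -8
Σ = 22
Area = |Σ|/2 = 11.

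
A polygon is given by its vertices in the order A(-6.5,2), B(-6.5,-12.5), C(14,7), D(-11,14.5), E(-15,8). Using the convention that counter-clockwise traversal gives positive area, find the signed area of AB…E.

327.625

Σ = (94.25) + (129.5) + (280) + (129.5) + (22) = 655.25
Signed area = Σ/2 = 327.625 (positive ⇒ counter-clockwise traversal).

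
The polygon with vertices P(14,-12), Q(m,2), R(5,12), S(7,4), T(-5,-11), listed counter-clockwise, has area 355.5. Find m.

25

Write out the shoelace sum; only the two edges meeting at Q involve m:
2·Area = [(14·2 − m·(-12)) + (m·12 − 5·2)] + 93
       = 24·m + 111 = 711
⇒ m = 25.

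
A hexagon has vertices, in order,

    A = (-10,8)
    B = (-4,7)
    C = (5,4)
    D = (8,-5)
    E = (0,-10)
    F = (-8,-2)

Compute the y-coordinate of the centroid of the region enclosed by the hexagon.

-97/195

Apply the shoelace (surveyor's) formula. First the cross-terms c_i = x_i·y_{i+1} − x_{i+1}·y_i:
  -38, -51, -57, -80, -80, -84  ⇒  2A = -390, A = -195.
Then Σ (y_i + y_{i+1})·c_i = 582, so ȳ = 582 / (6·(-195)) = -97/195.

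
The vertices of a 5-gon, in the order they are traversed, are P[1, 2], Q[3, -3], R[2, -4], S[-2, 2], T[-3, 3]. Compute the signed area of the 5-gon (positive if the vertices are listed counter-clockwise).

Apply Gauss's area formula: 2A = Σ (x_i·y_{i+1} − x_{i+1}·y_i), indices taken mod 5.
Σ = (-9) + (-6) + (-4) + (0) + (-9) = -28
Signed area = Σ/2 = -14 (negative ⇒ clockwise traversal).

-14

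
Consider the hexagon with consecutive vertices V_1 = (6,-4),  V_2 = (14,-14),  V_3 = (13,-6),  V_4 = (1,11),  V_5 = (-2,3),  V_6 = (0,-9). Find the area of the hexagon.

Apply the surveyor's formula: 2A = Σ (x_i·y_{i+1} − x_{i+1}·y_i), indices taken mod 6.
Σ = (-28) + (98) + (149) + (25) + (18) + (54) = 316
Area = |Σ|/2 = 158.

158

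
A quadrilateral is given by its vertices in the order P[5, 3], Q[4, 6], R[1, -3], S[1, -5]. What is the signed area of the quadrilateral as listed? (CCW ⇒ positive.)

Apply the shoelace formula: 2A = Σ (x_i·y_{i+1} − x_{i+1}·y_i), indices taken mod 4.
Σ = (18) + (-18) + (-2) + (28) = 26
Signed area = Σ/2 = 13 (positive ⇒ counter-clockwise traversal).

13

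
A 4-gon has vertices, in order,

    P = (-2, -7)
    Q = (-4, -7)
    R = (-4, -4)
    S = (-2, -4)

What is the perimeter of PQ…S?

10

|PQ| = √((-2)² + (0)²) = √4 = 2
|QR| = √((0)² + (3)²) = √9 = 3
|RS| = √((2)² + (0)²) = √4 = 2
|SP| = √((0)² + (-3)²) = √9 = 3
Perimeter = 2 + 3 + 2 + 3 = 10.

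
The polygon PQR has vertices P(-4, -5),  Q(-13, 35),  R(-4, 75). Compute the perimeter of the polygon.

|PQ| = √((-9)² + (40)²) = √1681 = 41
|QR| = √((9)² + (40)²) = √1681 = 41
|RP| = √((0)² + (-80)²) = √6400 = 80
Perimeter = 41 + 41 + 80 = 162.

162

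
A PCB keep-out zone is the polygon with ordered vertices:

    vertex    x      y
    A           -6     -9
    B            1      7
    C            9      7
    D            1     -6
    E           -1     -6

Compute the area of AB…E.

94.5

Cross-terms: -33, -56, -61, -12, -27  ⇒  Σ = -189
Area = |Σ|/2 = 94.5.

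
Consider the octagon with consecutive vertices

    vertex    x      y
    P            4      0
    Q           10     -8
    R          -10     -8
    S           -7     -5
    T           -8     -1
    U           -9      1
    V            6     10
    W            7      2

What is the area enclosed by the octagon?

205

Σ = (-32) + (-160) + (-6) + (-33) + (-17) + (-96) + (-58) + (-8) = -410
Area = |Σ|/2 = 205.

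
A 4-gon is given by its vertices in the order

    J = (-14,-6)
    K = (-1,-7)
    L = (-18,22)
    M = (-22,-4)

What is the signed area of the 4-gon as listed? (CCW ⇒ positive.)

288

Apply the shoelace (surveyor's) formula: 2A = Σ (x_i·y_{i+1} − x_{i+1}·y_i), indices taken mod 4.
Σ = (92) + (-148) + (556) + (76) = 576
Signed area = Σ/2 = 288 (positive ⇒ counter-clockwise traversal).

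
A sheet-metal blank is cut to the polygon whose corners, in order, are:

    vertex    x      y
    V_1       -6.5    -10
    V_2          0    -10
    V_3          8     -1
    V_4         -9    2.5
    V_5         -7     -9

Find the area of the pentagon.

133

Apply the shoelace (surveyor's) formula: 2A = Σ (x_i·y_{i+1} − x_{i+1}·y_i), indices taken mod 5.
Cross-terms: 65, 80, 11, 98.5, 11.5  ⇒  Σ = 266
Area = |Σ|/2 = 133.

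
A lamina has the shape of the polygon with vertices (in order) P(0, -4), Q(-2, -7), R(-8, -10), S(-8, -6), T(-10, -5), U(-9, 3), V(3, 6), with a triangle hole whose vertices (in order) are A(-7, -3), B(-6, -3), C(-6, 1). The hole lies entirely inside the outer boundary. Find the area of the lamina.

121

Outer boundary:
Σ = (-8) + (-36) + (-32) + (-20) + (-75) + (-63) + (-12) = -246
Area = |Σ|/2 = 123.
Hole:
Apply the shoelace formula: 2A = Σ (x_i·y_{i+1} − x_{i+1}·y_i), indices taken mod 3.
Cross-terms: 3, -24, 25  ⇒  Σ = 4
Area = |Σ|/2 = 2.
Net area = 123 − 2 = 121.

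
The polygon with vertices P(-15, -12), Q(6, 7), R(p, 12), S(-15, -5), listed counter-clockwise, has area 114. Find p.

8

The doubled signed area Σ (x_i y_{i+1} − x_{i+1} y_i) is linear in p.
With p=0 it equals 324; the coefficient of p is -12 (from the two edges through R).
So -12·p + 324 = 2·114 = 228 ⇒ p = 8.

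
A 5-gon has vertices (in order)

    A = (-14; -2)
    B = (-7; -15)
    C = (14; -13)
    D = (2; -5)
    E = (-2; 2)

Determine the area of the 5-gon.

239.5

A→B: (-14)(-15) − (-7)(-2) = 196
B→C: (-7)(-13) − (14)(-15) = 301
C→D: (14)(-5) − (2)(-13) = -44
D→E: (2)(2) − (-2)(-5) = -6
E→A: (-2)(-2) − (-14)(2) = 32
Σ = 479
Area = |Σ|/2 = 239.5.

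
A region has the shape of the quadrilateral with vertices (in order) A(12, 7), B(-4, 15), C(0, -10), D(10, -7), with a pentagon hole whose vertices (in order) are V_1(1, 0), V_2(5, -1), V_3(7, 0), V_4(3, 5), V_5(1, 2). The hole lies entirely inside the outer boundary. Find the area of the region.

Outer boundary:
Apply Gauss's area formula: 2A = Σ (x_i·y_{i+1} − x_{i+1}·y_i), indices taken mod 4.
Σ = (208) + (40) + (100) + (154) = 502
Area = |Σ|/2 = 251.
Hole:
Apply the shoelace (surveyor's) formula: 2A = Σ (x_i·y_{i+1} − x_{i+1}·y_i), indices taken mod 5.
Cross-terms: -1, 7, 35, 1, -2  ⇒  Σ = 40
Area = |Σ|/2 = 20.
Net area = 251 − 20 = 231.

231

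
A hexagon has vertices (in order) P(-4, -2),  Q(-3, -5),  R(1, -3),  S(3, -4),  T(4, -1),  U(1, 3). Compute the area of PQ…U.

Apply the shoelace formula: 2A = Σ (x_i·y_{i+1} − x_{i+1}·y_i), indices taken mod 6.
Cross-terms: 14, 14, 5, 13, 13, 10  ⇒  Σ = 69
Area = |Σ|/2 = 34.5.

34.5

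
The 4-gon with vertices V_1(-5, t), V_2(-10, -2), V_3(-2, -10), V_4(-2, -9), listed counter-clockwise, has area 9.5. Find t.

The doubled signed area Σ (x_i y_{i+1} − x_{i+1} y_i) is linear in t.
With t=0 it equals 59; the coefficient of t is 8 (from the two edges through V_1).
So 8·t + 59 = 2·9.5 = 19 ⇒ t = -5.

-5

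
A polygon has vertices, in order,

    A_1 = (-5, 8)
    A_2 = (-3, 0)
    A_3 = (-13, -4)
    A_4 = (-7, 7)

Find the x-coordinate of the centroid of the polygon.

-281/39

Apply the surveyor's formula. First the cross-terms c_i = x_i·y_{i+1} − x_{i+1}·y_i:
  24, 12, -119, -21  ⇒  2A = -104, A = -52.
Then Σ (x_i + x_{i+1})·c_i = 2248, so x̄ = 2248 / (6·(-52)) = -281/39.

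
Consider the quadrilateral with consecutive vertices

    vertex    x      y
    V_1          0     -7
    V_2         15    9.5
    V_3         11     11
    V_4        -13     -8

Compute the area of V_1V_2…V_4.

155.75

Apply the surveyor's formula: 2A = Σ (x_i·y_{i+1} − x_{i+1}·y_i), indices taken mod 4.
V_1→V_2: (0)(9.5) − (15)(-7) = 105
V_2→V_3: (15)(11) − (11)(9.5) = 60.5
V_3→V_4: (11)(-8) − (-13)(11) = 55
V_4→V_1: (-13)(-7) − (0)(-8) = 91
Σ = 311.5
Area = |Σ|/2 = 155.75.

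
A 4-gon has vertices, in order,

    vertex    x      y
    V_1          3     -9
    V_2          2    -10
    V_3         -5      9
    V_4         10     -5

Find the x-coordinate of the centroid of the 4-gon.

158/69

Apply the surveyor's formula. First the cross-terms c_i = x_i·y_{i+1} − x_{i+1}·y_i:
  -12, -32, -65, -75  ⇒  2A = -184, A = -92.
Then Σ (x_i + x_{i+1})·c_i = -1264, so x̄ = -1264 / (6·(-92)) = 158/69.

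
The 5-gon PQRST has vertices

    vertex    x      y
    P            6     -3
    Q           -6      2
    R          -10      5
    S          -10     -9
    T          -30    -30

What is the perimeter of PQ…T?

106

|PQ| = √((-12)² + (5)²) = √169 = 13
|QR| = √((-4)² + (3)²) = √25 = 5
|RS| = √((0)² + (-14)²) = √196 = 14
|ST| = √((-20)² + (-21)²) = √841 = 29
|TP| = √((36)² + (27)²) = √2025 = 45
Perimeter = 13 + 5 + 14 + 29 + 45 = 106.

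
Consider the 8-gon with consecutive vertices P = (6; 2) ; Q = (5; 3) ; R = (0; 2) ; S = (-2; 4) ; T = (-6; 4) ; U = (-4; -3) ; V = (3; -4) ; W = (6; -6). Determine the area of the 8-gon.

75.5

P→Q: (6)(3) − (5)(2) = 8
Q→R: (5)(2) − (0)(3) = 10
R→S: (0)(4) − (-2)(2) = 4
S→T: (-2)(4) − (-6)(4) = 16
T→U: (-6)(-3) − (-4)(4) = 34
U→V: (-4)(-4) − (3)(-3) = 25
V→W: (3)(-6) − (6)(-4) = 6
W→P: (6)(2) − (6)(-6) = 48
Σ = 151
Area = |Σ|/2 = 75.5.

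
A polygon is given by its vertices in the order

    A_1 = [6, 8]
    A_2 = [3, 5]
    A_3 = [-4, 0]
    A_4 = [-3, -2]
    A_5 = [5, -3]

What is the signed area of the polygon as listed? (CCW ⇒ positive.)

55.5

Cross-terms: 6, 20, 8, 19, 58  ⇒  Σ = 111
Signed area = Σ/2 = 55.5 (positive ⇒ counter-clockwise traversal).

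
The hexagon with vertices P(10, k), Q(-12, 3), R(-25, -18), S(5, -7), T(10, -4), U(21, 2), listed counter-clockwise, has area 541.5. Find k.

The doubled signed area Σ (x_i y_{i+1} − x_{i+1} y_i) is linear in k.
With k=0 it equals 720; the coefficient of k is 33 (from the two edges through P).
So 33·k + 720 = 2·541.5 = 1083 ⇒ k = 11.

11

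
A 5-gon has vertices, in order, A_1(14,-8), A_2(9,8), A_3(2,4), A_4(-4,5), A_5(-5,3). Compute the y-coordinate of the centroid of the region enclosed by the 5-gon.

Apply Gauss's area formula. First the cross-terms c_i = x_i·y_{i+1} − x_{i+1}·y_i:
  184, 20, 26, 13, -2  ⇒  2A = 241, A = 120.5.
Then Σ (y_i + y_{i+1})·c_i = 588, so ȳ = 588 / (6·120.5) = 196/241.

196/241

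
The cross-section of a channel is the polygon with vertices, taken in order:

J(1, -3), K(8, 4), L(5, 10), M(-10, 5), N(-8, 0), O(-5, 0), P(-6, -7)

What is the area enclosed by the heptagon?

Apply Gauss's area formula: 2A = Σ (x_i·y_{i+1} − x_{i+1}·y_i), indices taken mod 7.
J→K: (1)(4) − (8)(-3) = 28
K→L: (8)(10) − (5)(4) = 60
L→M: (5)(5) − (-10)(10) = 125
M→N: (-10)(0) − (-8)(5) = 40
N→O: (-8)(0) − (-5)(0) = 0
O→P: (-5)(-7) − (-6)(0) = 35
P→J: (-6)(-3) − (1)(-7) = 25
Σ = 313
Area = |Σ|/2 = 156.5.

156.5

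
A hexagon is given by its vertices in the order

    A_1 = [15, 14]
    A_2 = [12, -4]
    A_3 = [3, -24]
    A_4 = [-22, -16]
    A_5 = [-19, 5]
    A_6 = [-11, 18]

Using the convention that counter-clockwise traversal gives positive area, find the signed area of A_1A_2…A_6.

Apply the shoelace (surveyor's) formula: 2A = Σ (x_i·y_{i+1} − x_{i+1}·y_i), indices taken mod 6.
Σ = (-228) + (-276) + (-576) + (-414) + (-287) + (-424) = -2205
Signed area = Σ/2 = -1102.5 (negative ⇒ clockwise traversal).

-1102.5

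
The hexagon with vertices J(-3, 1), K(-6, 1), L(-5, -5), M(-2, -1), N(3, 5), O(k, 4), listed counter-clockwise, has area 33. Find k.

Write out the shoelace sum; only the two edges meeting at O involve k:
2·Area = [(3·4 − k·5) + (k·1 − (-3)·4)] + 26
       = -4·k + 50 = 66
⇒ k = -4.

-4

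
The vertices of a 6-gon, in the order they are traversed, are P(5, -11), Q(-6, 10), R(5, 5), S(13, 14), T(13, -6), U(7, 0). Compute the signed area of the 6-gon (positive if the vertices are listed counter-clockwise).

P→Q: (5)(10) − (-6)(-11) = -16
Q→R: (-6)(5) − (5)(10) = -80
R→S: (5)(14) − (13)(5) = 5
S→T: (13)(-6) − (13)(14) = -260
T→U: (13)(0) − (7)(-6) = 42
U→P: (7)(-11) − (5)(0) = -77
Σ = -386
Signed area = Σ/2 = -193 (negative ⇒ clockwise traversal).

-193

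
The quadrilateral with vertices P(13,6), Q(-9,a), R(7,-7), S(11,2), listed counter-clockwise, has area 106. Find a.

-6

Write out the shoelace sum; only the two edges meeting at Q involve a:
2·Area = [(13·a − (-9)·6) + ((-9)·(-7) − 7·a)] + 131
       = 6·a + 248 = 212
⇒ a = -6.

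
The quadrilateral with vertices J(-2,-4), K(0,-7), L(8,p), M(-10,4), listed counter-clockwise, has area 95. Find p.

4

The doubled signed area Σ (x_i y_{i+1} − x_{i+1} y_i) is linear in p.
With p=0 it equals 150; the coefficient of p is 10 (from the two edges through L).
So 10·p + 150 = 2·95 = 190 ⇒ p = 4.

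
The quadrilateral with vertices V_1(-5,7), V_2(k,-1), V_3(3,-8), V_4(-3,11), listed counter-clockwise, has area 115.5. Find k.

-12

Write out the shoelace sum; only the two edges meeting at V_2 involve k:
2·Area = [((-5)·(-1) − k·7) + (k·(-8) − 3·(-1))] + 43
       = -15·k + 51 = 231
⇒ k = -12.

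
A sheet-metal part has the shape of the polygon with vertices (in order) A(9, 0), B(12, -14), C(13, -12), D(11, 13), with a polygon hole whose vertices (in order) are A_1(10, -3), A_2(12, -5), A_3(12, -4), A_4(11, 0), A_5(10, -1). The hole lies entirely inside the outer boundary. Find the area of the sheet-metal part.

42.5

Outer boundary:
Σ = (-126) + (38) + (301) + (-117) = 96
Area = |Σ|/2 = 48.
Hole:
Apply the surveyor's formula: 2A = Σ (x_i·y_{i+1} − x_{i+1}·y_i), indices taken mod 5.
Cross-terms: -14, 12, 44, -11, -20  ⇒  Σ = 11
Area = |Σ|/2 = 5.5.
Net area = 48 − 5.5 = 42.5.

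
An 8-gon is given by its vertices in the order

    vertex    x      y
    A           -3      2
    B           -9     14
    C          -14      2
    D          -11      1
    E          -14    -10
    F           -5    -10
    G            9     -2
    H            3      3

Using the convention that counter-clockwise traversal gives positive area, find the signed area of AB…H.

Cross-terms: -24, 178, 8, 124, 90, 100, 33, 15  ⇒  Σ = 524
Signed area = Σ/2 = 262 (positive ⇒ counter-clockwise traversal).

262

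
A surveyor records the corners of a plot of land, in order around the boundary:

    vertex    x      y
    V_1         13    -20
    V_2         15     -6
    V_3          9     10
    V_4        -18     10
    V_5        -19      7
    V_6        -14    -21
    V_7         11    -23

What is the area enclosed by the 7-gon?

V_1→V_2: (13)(-6) − (15)(-20) = 222
V_2→V_3: (15)(10) − (9)(-6) = 204
V_3→V_4: (9)(10) − (-18)(10) = 270
V_4→V_5: (-18)(7) − (-19)(10) = 64
V_5→V_6: (-19)(-21) − (-14)(7) = 497
V_6→V_7: (-14)(-23) − (11)(-21) = 553
V_7→V_1: (11)(-20) − (13)(-23) = 79
Σ = 1889
Area = |Σ|/2 = 944.5.

944.5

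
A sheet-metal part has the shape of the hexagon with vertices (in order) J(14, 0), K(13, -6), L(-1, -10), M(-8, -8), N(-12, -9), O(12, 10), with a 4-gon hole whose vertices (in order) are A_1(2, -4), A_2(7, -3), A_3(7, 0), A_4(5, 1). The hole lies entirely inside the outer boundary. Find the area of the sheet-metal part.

Outer boundary:
Apply the shoelace formula: 2A = Σ (x_i·y_{i+1} − x_{i+1}·y_i), indices taken mod 6.
J→K: (14)(-6) − (13)(0) = -84
K→L: (13)(-10) − (-1)(-6) = -136
L→M: (-1)(-8) − (-8)(-10) = -72
M→N: (-8)(-9) − (-12)(-8) = -24
N→O: (-12)(10) − (12)(-9) = -12
O→J: (12)(0) − (14)(10) = -140
Σ = -468
Area = |Σ|/2 = 234.
Hole:
A_1→A_2: (2)(-3) − (7)(-4) = 22
A_2→A_3: (7)(0) − (7)(-3) = 21
A_3→A_4: (7)(1) − (5)(0) = 7
A_4→A_1: (5)(-4) − (2)(1) = -22
Σ = 28
Area = |Σ|/2 = 14.
Net area = 234 − 14 = 220.

220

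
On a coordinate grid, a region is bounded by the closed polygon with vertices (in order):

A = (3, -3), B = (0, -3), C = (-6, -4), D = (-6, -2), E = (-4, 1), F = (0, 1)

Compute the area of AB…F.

30

Apply Gauss's area formula: 2A = Σ (x_i·y_{i+1} − x_{i+1}·y_i), indices taken mod 6.
Cross-terms: -9, -18, -12, -14, -4, -3  ⇒  Σ = -60
Area = |Σ|/2 = 30.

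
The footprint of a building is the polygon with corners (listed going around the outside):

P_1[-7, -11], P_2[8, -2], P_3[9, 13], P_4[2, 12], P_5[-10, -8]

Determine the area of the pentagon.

232

Apply the surveyor's formula: 2A = Σ (x_i·y_{i+1} − x_{i+1}·y_i), indices taken mod 5.
Σ = (102) + (122) + (82) + (104) + (54) = 464
Area = |Σ|/2 = 232.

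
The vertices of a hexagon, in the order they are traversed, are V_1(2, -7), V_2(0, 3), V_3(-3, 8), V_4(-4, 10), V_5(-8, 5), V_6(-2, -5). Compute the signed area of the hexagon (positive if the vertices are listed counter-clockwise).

75.5

Apply the shoelace formula: 2A = Σ (x_i·y_{i+1} − x_{i+1}·y_i), indices taken mod 6.
Σ = (6) + (9) + (2) + (60) + (50) + (24) = 151
Signed area = Σ/2 = 75.5 (positive ⇒ counter-clockwise traversal).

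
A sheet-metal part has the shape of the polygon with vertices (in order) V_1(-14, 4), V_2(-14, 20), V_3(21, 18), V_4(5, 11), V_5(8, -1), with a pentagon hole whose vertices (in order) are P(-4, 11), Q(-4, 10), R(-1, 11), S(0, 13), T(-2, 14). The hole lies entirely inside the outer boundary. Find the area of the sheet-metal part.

406.5

Outer boundary:
Apply the shoelace formula: 2A = Σ (x_i·y_{i+1} − x_{i+1}·y_i), indices taken mod 5.
V_1→V_2: (-14)(20) − (-14)(4) = -224
V_2→V_3: (-14)(18) − (21)(20) = -672
V_3→V_4: (21)(11) − (5)(18) = 141
V_4→V_5: (5)(-1) − (8)(11) = -93
V_5→V_1: (8)(4) − (-14)(-1) = 18
Σ = -830
Area = |Σ|/2 = 415.
Hole:
Apply the shoelace (surveyor's) formula: 2A = Σ (x_i·y_{i+1} − x_{i+1}·y_i), indices taken mod 5.
Σ = (4) + (-34) + (-13) + (26) + (34) = 17
Area = |Σ|/2 = 8.5.
Net area = 415 − 8.5 = 406.5.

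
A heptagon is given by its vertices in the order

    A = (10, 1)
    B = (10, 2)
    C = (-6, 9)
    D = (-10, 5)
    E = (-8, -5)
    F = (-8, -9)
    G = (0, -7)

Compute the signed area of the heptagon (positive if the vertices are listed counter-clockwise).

210

Apply the shoelace (surveyor's) formula: 2A = Σ (x_i·y_{i+1} − x_{i+1}·y_i), indices taken mod 7.
Σ = (10) + (102) + (60) + (90) + (32) + (56) + (70) = 420
Signed area = Σ/2 = 210 (positive ⇒ counter-clockwise traversal).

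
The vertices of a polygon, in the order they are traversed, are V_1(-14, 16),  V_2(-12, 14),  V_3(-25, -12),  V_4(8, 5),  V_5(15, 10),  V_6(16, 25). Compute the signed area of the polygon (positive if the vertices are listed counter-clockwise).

V_1→V_2: (-14)(14) − (-12)(16) = -4
V_2→V_3: (-12)(-12) − (-25)(14) = 494
V_3→V_4: (-25)(5) − (8)(-12) = -29
V_4→V_5: (8)(10) − (15)(5) = 5
V_5→V_6: (15)(25) − (16)(10) = 215
V_6→V_1: (16)(16) − (-14)(25) = 606
Σ = 1287
Signed area = Σ/2 = 643.5 (positive ⇒ counter-clockwise traversal).

643.5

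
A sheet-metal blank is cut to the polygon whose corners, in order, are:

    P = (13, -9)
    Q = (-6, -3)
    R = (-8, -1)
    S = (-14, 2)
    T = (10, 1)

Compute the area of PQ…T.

P→Q: (13)(-3) − (-6)(-9) = -93
Q→R: (-6)(-1) − (-8)(-3) = -18
R→S: (-8)(2) − (-14)(-1) = -30
S→T: (-14)(1) − (10)(2) = -34
T→P: (10)(-9) − (13)(1) = -103
Σ = -278
Area = |Σ|/2 = 139.

139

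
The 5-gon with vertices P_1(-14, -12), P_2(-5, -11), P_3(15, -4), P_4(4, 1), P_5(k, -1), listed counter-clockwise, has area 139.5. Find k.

Write out the shoelace sum; only the two edges meeting at P_5 involve k:
2·Area = [(4·(-1) − k·1) + (k·(-12) − (-14)·(-1))] + 310
       = -13·k + 292 = 279
⇒ k = 1.

1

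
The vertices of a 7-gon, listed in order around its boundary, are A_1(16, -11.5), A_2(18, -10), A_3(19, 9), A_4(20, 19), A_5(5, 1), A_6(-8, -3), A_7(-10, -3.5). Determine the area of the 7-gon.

Apply the shoelace formula: 2A = Σ (x_i·y_{i+1} − x_{i+1}·y_i), indices taken mod 7.
Cross-terms: 47, 352, 181, -75, -7, -2, 171  ⇒  Σ = 667
Area = |Σ|/2 = 333.5.

333.5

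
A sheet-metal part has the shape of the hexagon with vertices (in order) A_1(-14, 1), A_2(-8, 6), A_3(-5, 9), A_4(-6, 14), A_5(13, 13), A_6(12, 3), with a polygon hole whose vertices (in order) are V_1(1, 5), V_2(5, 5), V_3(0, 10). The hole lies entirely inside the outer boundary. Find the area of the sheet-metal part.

Outer boundary:
Σ = (-76) + (-42) + (-16) + (-260) + (-117) + (54) = -457
Area = |Σ|/2 = 228.5.
Hole:
Apply Gauss's area formula: 2A = Σ (x_i·y_{i+1} − x_{i+1}·y_i), indices taken mod 3.
Cross-terms: -20, 50, -10  ⇒  Σ = 20
Area = |Σ|/2 = 10.
Net area = 228.5 − 10 = 218.5.

218.5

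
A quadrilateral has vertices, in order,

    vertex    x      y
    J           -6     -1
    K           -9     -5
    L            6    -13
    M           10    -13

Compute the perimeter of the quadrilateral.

46

|JK| = √((-3)² + (-4)²) = √25 = 5
|KL| = √((15)² + (-8)²) = √289 = 17
|LM| = √((4)² + (0)²) = √16 = 4
|MJ| = √((-16)² + (12)²) = √400 = 20
Perimeter = 5 + 17 + 4 + 20 = 46.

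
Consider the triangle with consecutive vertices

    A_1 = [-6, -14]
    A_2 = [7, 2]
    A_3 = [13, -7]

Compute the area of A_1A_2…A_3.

Apply the surveyor's formula: 2A = Σ (x_i·y_{i+1} − x_{i+1}·y_i), indices taken mod 3.
A_1→A_2: (-6)(2) − (7)(-14) = 86
A_2→A_3: (7)(-7) − (13)(2) = -75
A_3→A_1: (13)(-14) − (-6)(-7) = -224
Σ = -213
Area = |Σ|/2 = 106.5.

106.5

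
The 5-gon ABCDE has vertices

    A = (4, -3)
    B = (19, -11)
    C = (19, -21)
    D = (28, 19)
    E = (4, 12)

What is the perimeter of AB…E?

|AB| = √((15)² + (-8)²) = √289 = 17
|BC| = √((0)² + (-10)²) = √100 = 10
|CD| = √((9)² + (40)²) = √1681 = 41
|DE| = √((-24)² + (-7)²) = √625 = 25
|EA| = √((0)² + (-15)²) = √225 = 15
Perimeter = 17 + 10 + 41 + 25 + 15 = 108.

108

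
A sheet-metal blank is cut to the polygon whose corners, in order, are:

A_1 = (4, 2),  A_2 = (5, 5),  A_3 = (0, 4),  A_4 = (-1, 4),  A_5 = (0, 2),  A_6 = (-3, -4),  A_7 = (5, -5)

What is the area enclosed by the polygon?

A_1→A_2: (4)(5) − (5)(2) = 10
A_2→A_3: (5)(4) − (0)(5) = 20
A_3→A_4: (0)(4) − (-1)(4) = 4
A_4→A_5: (-1)(2) − (0)(4) = -2
A_5→A_6: (0)(-4) − (-3)(2) = 6
A_6→A_7: (-3)(-5) − (5)(-4) = 35
A_7→A_1: (5)(2) − (4)(-5) = 30
Σ = 103
Area = |Σ|/2 = 51.5.

51.5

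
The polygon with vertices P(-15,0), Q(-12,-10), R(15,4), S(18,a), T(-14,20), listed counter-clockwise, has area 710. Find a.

The doubled signed area Σ (x_i y_{i+1} − x_{i+1} y_i) is linear in a.
With a=0 it equals 840; the coefficient of a is 29 (from the two edges through S).
So 29·a + 840 = 2·710 = 1420 ⇒ a = 20.

20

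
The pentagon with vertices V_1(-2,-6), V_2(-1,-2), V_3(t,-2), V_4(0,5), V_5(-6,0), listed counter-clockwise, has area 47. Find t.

4

Write out the shoelace sum; only the two edges meeting at V_3 involve t:
2·Area = [((-1)·(-2) − t·(-2)) + (t·5 − 0·(-2))] + 64
       = 7·t + 66 = 94
⇒ t = 4.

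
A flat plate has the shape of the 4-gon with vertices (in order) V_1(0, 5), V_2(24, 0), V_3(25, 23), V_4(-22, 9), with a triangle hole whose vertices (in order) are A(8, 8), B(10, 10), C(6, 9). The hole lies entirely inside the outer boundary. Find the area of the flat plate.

523.5

Outer boundary:
Apply Gauss's area formula: 2A = Σ (x_i·y_{i+1} − x_{i+1}·y_i), indices taken mod 4.
Σ = (-120) + (552) + (731) + (-110) = 1053
Area = |Σ|/2 = 526.5.
Hole:
Apply the surveyor's formula: 2A = Σ (x_i·y_{i+1} − x_{i+1}·y_i), indices taken mod 3.
Cross-terms: 0, 30, -24  ⇒  Σ = 6
Area = |Σ|/2 = 3.
Net area = 526.5 − 3 = 523.5.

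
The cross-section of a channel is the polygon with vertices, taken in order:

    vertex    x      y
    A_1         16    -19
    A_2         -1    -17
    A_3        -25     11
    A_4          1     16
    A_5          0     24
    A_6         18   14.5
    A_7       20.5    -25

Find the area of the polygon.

Apply Gauss's area formula: 2A = Σ (x_i·y_{i+1} − x_{i+1}·y_i), indices taken mod 7.
Σ = (-291) + (-436) + (-411) + (24) + (-432) + (-747.25) + (10.5) = -2282.75
Area = |Σ|/2 = 1141.375.

1141.375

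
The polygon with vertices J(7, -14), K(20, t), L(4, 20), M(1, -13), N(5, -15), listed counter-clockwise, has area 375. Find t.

The doubled signed area Σ (x_i y_{i+1} − x_{i+1} y_i) is linear in t.
With t=0 it equals 693; the coefficient of t is 3 (from the two edges through K).
So 3·t + 693 = 2·375 = 750 ⇒ t = 19.

19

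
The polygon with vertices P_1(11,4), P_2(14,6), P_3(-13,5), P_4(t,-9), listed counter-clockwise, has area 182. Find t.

Write out the shoelace sum; only the two edges meeting at P_4 involve t:
2·Area = [((-13)·(-9) − t·5) + (t·4 − 11·(-9))] + 158
       = -1·t + 374 = 364
⇒ t = 10.

10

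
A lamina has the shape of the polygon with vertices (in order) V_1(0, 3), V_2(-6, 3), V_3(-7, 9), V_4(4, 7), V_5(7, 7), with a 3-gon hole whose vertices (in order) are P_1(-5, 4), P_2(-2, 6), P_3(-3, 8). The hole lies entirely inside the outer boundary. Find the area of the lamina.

46

Outer boundary:
Σ = (18) + (-33) + (-85) + (-21) + (21) = -100
Area = |Σ|/2 = 50.
Hole:
Apply Gauss's area formula: 2A = Σ (x_i·y_{i+1} − x_{i+1}·y_i), indices taken mod 3.
Σ = (-22) + (2) + (28) = 8
Area = |Σ|/2 = 4.
Net area = 50 − 4 = 46.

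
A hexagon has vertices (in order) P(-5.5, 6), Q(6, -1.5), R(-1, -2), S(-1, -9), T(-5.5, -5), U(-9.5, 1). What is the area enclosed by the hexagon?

P→Q: (-5.5)(-1.5) − (6)(6) = -27.75
Q→R: (6)(-2) − (-1)(-1.5) = -13.5
R→S: (-1)(-9) − (-1)(-2) = 7
S→T: (-1)(-5) − (-5.5)(-9) = -44.5
T→U: (-5.5)(1) − (-9.5)(-5) = -53
U→P: (-9.5)(6) − (-5.5)(1) = -51.5
Σ = -183.25
Area = |Σ|/2 = 91.625.

91.625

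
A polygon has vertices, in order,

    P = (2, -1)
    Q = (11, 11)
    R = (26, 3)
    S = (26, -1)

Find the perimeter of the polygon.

|PQ| = √((9)² + (12)²) = √225 = 15
|QR| = √((15)² + (-8)²) = √289 = 17
|RS| = √((0)² + (-4)²) = √16 = 4
|SP| = √((-24)² + (0)²) = √576 = 24
Perimeter = 15 + 17 + 4 + 24 = 60.

60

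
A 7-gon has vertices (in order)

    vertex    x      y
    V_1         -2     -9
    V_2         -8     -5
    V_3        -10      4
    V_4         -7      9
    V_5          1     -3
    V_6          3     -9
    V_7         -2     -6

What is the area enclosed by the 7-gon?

Apply Gauss's area formula: 2A = Σ (x_i·y_{i+1} − x_{i+1}·y_i), indices taken mod 7.
Cross-terms: -62, -82, -62, 12, 0, -36, 6  ⇒  Σ = -224
Area = |Σ|/2 = 112.

112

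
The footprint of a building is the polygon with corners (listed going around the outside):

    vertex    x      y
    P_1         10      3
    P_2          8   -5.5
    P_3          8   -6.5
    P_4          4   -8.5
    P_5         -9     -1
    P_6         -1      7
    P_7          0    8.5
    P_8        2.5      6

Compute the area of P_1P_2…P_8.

Apply the shoelace (surveyor's) formula: 2A = Σ (x_i·y_{i+1} − x_{i+1}·y_i), indices taken mod 8.
Σ = (-79) + (-8) + (-42) + (-80.5) + (-64) + (-8.5) + (-21.25) + (-52.5) = -355.75
Area = |Σ|/2 = 177.875.

177.875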